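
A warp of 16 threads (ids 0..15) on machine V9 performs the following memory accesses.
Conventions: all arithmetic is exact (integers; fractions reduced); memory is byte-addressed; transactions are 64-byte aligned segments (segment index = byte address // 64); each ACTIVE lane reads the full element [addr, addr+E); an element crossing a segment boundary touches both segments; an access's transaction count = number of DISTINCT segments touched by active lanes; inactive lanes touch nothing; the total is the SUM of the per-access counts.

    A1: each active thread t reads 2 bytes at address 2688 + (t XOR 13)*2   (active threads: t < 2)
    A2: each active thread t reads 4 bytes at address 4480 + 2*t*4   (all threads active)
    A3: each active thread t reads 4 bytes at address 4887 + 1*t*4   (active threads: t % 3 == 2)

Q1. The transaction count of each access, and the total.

A1: 1 transaction
A2: 2 transactions
A3: 2 transactions

Answer: 1,2,2; total 5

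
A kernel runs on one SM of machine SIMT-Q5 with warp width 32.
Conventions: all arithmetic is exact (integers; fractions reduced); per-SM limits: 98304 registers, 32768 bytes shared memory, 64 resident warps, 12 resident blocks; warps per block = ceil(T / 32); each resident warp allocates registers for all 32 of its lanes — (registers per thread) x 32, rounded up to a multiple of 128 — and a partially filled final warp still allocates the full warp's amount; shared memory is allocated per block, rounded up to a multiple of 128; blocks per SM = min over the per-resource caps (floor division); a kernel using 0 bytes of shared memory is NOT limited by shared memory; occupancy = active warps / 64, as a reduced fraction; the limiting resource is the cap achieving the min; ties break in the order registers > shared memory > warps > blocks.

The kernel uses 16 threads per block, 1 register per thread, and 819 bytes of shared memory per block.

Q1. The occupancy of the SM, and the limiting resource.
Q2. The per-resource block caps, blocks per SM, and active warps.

Answer: occupancy 3/16, limited by blocks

registers: 768 blocks
shared memory: 36 blocks
warps: 64 blocks
blocks: 12 blocks

Answer: 12 blocks, 12 active warps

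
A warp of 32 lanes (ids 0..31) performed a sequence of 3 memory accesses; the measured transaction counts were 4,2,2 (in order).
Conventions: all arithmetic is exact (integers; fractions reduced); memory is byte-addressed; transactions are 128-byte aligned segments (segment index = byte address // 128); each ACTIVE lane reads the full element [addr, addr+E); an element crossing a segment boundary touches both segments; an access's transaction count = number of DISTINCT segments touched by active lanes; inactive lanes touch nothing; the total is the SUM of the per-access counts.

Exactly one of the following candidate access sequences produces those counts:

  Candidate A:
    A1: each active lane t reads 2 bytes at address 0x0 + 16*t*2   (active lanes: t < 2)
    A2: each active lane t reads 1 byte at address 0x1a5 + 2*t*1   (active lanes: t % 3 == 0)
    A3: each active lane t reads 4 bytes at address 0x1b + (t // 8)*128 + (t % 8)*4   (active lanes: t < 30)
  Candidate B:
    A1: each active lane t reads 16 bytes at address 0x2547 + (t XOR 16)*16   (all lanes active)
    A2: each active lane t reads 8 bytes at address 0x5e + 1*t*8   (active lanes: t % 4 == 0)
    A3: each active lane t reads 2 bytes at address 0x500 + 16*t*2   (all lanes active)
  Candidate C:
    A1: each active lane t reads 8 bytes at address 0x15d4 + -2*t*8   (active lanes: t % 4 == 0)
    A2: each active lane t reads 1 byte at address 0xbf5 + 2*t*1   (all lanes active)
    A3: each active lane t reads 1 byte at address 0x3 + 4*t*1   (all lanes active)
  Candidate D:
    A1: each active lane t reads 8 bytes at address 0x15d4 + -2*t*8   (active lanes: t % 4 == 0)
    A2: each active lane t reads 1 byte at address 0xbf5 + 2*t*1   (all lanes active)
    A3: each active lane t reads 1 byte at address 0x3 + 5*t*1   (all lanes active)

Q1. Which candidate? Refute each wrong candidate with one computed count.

A: A1 gives 1 transaction, not 4
B: A1 gives 5 transactions, not 4
C: A3 gives 1 transaction, not 2
D: all counts match (4,2,2)

Answer: D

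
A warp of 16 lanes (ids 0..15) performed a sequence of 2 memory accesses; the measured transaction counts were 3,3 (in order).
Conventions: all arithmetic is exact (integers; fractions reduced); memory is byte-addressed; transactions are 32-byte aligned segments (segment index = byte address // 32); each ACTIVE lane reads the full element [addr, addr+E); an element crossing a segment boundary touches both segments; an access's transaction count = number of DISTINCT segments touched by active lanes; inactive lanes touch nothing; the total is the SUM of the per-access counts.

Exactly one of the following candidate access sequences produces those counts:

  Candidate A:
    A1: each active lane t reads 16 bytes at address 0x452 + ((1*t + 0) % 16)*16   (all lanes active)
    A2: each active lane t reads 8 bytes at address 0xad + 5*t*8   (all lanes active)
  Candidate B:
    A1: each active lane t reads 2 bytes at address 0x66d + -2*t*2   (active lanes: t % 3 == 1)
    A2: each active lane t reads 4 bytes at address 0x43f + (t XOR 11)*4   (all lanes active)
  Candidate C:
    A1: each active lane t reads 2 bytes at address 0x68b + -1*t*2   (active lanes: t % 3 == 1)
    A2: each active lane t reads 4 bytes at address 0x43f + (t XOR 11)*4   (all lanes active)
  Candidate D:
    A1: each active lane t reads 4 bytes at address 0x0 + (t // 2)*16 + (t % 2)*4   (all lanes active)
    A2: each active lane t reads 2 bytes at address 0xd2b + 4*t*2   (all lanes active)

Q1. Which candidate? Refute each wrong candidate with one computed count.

A: A1 gives 9 transactions, not 3
C: A1 gives 2 transactions, not 3
D: A1 gives 4 transactions, not 3
B: all counts match (3,3)

Answer: B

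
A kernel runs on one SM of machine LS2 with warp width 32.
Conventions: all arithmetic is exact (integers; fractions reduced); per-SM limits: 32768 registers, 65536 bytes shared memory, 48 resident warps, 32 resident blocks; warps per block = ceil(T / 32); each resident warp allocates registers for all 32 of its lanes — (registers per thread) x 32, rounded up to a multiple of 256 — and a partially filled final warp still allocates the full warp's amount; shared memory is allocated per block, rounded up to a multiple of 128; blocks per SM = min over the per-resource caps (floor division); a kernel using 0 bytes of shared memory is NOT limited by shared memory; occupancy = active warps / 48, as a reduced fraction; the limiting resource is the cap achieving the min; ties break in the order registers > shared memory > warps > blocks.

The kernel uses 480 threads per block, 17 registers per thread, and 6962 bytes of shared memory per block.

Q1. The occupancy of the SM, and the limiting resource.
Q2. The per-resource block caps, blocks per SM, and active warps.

Answer: occupancy 5/8, limited by registers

registers: 2 blocks
shared memory: 9 blocks
warps: 3 blocks
blocks: 32 blocks

Answer: 2 blocks, 30 active warps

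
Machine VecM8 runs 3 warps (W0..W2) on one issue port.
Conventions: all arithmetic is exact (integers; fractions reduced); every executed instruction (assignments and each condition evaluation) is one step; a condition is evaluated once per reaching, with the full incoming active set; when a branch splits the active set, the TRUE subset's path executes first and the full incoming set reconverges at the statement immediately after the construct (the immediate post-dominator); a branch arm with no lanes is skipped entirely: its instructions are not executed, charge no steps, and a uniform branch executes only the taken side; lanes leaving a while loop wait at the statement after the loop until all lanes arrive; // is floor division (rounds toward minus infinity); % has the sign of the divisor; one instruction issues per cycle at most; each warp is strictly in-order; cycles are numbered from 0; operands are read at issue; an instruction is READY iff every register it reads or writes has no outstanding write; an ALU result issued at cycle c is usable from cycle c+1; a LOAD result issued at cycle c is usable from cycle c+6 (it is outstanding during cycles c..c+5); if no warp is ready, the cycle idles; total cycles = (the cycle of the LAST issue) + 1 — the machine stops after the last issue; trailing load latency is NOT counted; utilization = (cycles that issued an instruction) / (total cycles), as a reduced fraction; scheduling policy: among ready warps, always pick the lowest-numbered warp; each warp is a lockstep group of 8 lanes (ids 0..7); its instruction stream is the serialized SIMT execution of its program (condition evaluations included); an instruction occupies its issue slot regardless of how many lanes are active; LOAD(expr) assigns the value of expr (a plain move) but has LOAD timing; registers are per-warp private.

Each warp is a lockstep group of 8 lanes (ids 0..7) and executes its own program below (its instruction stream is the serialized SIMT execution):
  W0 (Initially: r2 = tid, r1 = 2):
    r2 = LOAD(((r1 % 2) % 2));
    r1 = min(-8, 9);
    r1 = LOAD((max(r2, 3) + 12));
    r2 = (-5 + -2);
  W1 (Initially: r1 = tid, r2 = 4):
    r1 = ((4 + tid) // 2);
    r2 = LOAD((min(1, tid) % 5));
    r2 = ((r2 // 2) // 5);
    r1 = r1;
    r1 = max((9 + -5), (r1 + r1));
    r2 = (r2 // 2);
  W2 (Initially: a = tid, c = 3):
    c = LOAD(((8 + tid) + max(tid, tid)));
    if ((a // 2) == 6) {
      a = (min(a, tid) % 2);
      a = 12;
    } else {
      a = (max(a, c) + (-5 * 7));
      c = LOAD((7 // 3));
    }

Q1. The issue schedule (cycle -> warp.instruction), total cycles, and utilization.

cycle 0: W0.I0
cycle 1: W0.I1
cycle 2: W1.I0
cycle 3: W1.I1
cycle 4: W2.I0
cycle 5: W2.I1
cycle 6: W0.I2
cycle 7: W0.I3
cycle 8: idle
cycle 9: W1.I2
cycle 10: W1.I3
cycle 11: W1.I4
cycle 12: W1.I5
cycle 13: W2.I2
cycle 14: W2.I3

Answer: 15 cycles, utilization 14/15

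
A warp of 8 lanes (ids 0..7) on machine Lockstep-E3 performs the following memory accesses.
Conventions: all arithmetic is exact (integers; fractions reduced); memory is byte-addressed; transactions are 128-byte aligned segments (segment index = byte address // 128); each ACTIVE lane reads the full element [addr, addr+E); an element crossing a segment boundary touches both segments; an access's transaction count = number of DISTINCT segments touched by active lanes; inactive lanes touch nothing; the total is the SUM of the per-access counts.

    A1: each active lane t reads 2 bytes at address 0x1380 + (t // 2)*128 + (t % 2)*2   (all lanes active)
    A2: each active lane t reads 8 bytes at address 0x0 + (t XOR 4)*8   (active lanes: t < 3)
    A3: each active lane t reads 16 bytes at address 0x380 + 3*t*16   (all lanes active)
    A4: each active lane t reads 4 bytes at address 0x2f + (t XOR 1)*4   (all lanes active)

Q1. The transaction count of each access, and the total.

A1: 4 transactions
A2: 1 transaction
A3: 3 transactions
A4: 1 transaction

Answer: 4,1,3,1; total 9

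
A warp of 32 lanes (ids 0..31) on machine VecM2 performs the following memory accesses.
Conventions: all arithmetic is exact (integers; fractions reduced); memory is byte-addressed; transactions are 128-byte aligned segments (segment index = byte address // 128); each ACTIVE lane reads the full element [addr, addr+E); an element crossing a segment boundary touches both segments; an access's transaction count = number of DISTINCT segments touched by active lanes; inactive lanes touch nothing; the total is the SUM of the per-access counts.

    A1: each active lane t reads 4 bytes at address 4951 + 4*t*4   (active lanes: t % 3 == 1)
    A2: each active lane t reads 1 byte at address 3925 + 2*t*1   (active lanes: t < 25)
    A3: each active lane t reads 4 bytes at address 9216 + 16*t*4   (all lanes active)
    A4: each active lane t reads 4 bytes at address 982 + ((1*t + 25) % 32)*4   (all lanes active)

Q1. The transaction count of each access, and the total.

A1: 5 transactions
A2: 2 transactions
A3: 16 transactions
A4: 2 transactions

Answer: 5,2,16,2; total 25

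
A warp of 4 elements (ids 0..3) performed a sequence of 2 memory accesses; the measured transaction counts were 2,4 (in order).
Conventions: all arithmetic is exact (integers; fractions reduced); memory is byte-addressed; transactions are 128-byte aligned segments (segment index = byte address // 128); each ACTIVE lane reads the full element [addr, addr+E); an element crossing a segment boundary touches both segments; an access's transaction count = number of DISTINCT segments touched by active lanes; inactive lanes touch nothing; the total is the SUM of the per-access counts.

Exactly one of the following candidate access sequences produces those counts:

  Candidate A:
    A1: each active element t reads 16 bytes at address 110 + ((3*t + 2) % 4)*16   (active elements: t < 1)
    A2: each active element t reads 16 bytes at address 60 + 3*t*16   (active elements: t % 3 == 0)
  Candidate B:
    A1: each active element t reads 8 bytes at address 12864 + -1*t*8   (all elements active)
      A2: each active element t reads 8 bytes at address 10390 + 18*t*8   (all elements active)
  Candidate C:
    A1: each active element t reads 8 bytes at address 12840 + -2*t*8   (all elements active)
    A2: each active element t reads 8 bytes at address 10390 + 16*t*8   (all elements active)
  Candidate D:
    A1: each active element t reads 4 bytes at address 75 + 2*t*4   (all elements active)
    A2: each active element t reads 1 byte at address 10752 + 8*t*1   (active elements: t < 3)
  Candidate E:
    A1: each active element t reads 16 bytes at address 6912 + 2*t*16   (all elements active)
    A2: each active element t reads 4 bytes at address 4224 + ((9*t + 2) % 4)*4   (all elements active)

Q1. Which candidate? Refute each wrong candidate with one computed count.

A: A1 gives 1 transaction, not 2
B: A1 gives 1 transaction, not 2
D: A1 gives 1 transaction, not 2
E: A1 gives 1 transaction, not 2
C: all counts match (2,4)

Answer: C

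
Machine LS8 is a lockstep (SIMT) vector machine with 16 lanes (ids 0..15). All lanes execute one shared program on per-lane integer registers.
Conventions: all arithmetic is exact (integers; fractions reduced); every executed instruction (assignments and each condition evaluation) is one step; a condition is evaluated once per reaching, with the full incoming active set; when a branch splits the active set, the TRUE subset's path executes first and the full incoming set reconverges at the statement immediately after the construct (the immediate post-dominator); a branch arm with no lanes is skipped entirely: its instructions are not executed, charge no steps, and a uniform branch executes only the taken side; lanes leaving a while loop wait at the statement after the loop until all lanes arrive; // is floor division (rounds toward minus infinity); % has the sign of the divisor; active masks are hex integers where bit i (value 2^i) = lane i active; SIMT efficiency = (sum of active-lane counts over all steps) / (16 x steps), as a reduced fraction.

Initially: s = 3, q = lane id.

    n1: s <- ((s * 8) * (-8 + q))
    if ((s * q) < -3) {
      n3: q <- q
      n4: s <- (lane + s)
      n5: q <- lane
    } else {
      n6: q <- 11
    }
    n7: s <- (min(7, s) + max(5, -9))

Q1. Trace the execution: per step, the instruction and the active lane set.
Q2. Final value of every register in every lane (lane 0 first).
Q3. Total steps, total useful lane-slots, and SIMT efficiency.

step 0: s <- ((s * 8) * (-8 + q))    0xffff
step 1: eval ((s * q) < -3)          0xffff
step 2: q <- q                       0x00fe
step 3: s <- (lane + s)              0x00fe
step 4: q <- lane                    0x00fe
step 5: q <- 11                      0xff01
step 6: s <- (min(7, s) + max(5, -9)) 0xffff

Answer: 7 steps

s: -187,-162,-137,-112,-87,-62,-37,-12,5,12,12,12,12,12,12,12
q: 11,1,2,3,4,5,6,7,11,11,11,11,11,11,11,11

steps = 7; useful = 78; efficiency = 78/112 = 39/56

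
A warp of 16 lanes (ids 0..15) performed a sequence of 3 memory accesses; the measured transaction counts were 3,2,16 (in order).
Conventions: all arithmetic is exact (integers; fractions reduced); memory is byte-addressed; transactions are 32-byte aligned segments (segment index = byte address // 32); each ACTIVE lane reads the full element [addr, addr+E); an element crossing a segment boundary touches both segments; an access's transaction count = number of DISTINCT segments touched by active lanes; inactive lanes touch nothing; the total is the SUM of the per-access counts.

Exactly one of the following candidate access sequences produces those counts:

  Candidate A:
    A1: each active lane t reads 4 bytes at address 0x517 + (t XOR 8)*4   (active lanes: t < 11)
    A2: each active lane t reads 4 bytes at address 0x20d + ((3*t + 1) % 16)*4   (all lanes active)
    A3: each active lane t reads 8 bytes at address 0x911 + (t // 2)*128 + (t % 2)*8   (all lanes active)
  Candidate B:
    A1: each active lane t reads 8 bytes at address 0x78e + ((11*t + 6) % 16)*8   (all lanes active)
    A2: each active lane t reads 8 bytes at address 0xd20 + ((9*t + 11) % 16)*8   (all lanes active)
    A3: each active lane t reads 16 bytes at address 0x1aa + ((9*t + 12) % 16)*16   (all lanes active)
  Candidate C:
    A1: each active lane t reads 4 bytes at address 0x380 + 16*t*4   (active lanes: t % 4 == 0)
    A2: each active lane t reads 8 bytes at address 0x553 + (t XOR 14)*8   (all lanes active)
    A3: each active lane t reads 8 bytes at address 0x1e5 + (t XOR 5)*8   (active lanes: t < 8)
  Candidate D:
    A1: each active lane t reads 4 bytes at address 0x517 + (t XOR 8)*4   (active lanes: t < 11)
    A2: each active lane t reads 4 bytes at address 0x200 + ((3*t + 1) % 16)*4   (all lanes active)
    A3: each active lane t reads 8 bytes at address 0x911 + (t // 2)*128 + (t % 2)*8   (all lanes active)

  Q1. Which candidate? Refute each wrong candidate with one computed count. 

A: A2 gives 3 transactions, not 2
B: A1 gives 5 transactions, not 3
C: A1 gives 4 transactions, not 3
D: all counts match (3,2,16)

Answer: D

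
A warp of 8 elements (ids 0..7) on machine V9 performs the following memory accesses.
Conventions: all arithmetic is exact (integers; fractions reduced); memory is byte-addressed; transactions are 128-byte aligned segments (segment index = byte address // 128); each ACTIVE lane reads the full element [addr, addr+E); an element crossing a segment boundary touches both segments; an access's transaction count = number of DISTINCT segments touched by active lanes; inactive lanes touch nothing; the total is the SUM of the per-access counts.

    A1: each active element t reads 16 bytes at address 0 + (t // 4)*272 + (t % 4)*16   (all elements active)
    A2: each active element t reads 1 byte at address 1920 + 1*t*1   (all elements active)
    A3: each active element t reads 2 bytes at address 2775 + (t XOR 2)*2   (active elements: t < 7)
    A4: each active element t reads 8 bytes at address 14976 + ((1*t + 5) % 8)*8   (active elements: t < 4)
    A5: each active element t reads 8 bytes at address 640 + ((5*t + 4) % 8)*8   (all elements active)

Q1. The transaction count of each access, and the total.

A1: 2 transactions
A2: 1 transaction
A3: 1 transaction
A4: 1 transaction
A5: 1 transaction

Answer: 2,1,1,1,1; total 6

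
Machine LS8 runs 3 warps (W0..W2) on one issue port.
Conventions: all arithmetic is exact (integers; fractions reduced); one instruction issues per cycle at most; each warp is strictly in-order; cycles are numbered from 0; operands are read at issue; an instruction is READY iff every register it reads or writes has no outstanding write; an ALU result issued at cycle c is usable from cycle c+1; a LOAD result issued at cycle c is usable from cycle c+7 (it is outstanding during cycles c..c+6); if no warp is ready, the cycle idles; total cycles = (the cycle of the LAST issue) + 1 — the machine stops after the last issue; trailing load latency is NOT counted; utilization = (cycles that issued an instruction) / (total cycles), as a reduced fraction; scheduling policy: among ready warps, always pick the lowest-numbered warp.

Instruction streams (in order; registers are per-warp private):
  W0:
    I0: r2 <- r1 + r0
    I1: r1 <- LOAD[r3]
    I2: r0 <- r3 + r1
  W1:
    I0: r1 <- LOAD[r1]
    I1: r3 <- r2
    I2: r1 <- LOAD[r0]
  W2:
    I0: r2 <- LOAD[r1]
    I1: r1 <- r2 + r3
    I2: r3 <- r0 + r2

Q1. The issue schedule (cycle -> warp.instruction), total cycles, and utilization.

cycle 0: W0.I0
cycle 1: W0.I1
cycle 2: W1.I0
cycle 3: W1.I1
cycle 4: W2.I0
cycle 5: idle
cycle 6: idle
cycle 7: idle
cycle 8: W0.I2
cycle 9: W1.I2
cycle 10: idle
cycle 11: W2.I1
cycle 12: W2.I2

Answer: 13 cycles, utilization 9/13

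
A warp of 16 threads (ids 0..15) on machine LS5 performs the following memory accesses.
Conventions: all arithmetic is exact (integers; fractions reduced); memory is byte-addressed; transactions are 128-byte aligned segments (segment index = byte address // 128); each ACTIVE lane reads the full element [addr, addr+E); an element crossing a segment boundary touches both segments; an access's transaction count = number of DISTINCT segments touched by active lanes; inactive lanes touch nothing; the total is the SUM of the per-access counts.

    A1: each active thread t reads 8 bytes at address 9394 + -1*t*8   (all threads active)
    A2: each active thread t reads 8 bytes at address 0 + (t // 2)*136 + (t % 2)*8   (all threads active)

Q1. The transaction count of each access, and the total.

A1: 2 transactions
A2: 8 transactions

Answer: 2,8; total 10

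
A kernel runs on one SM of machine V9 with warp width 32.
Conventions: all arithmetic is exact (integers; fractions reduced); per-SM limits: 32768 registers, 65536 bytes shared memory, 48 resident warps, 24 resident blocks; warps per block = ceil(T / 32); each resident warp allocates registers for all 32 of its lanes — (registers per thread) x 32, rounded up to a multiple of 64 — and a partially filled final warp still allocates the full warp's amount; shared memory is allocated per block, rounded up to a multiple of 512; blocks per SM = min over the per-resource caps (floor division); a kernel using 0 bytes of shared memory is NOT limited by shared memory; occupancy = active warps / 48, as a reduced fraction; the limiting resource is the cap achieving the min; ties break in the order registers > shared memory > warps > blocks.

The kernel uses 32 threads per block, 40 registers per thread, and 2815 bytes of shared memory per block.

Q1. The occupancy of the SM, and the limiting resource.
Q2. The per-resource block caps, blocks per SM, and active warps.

Answer: occupancy 7/16, limited by shared memory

registers: 25 blocks
shared memory: 21 blocks
warps: 48 blocks
blocks: 24 blocks

Answer: 21 blocks, 21 active warps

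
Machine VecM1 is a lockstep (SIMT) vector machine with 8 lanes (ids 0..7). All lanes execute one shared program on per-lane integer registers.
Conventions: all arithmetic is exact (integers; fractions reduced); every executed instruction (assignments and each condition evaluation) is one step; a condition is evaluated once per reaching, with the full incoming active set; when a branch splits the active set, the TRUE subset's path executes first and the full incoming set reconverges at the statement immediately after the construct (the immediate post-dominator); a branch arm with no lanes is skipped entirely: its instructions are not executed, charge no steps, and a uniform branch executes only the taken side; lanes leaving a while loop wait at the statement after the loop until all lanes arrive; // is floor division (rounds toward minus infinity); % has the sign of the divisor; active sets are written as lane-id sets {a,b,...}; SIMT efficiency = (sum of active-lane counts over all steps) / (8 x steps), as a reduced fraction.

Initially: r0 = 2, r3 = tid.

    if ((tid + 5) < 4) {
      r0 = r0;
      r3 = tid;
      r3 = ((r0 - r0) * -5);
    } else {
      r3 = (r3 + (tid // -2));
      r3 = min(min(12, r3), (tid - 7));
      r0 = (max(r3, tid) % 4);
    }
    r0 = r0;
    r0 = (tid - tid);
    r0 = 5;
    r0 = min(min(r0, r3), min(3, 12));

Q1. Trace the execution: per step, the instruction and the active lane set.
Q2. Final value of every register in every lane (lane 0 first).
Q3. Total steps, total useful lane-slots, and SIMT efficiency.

step 0: eval ((tid + 5) < 4)         {0,1,2,3,4,5,6,7}
step 1: r3 <- (r3 + (tid // -2))     {0,1,2,3,4,5,6,7}
step 2: r3 <- min(min(12, r3), (tid - 7)) {0,1,2,3,4,5,6,7}
step 3: r0 <- (max(r3, tid) % 4)     {0,1,2,3,4,5,6,7}
step 4: r0 <- r0                     {0,1,2,3,4,5,6,7}
step 5: r0 <- (tid - tid)            {0,1,2,3,4,5,6,7}
step 6: r0 <- 5                      {0,1,2,3,4,5,6,7}
step 7: r0 <- min(min(r0, r3), min(3, 12)) {0,1,2,3,4,5,6,7}

Answer: 8 steps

r0: -7,-6,-5,-4,-3,-2,-1,0
r3: -7,-6,-5,-4,-3,-2,-1,0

steps = 8; useful = 64; efficiency = 64/64 = 1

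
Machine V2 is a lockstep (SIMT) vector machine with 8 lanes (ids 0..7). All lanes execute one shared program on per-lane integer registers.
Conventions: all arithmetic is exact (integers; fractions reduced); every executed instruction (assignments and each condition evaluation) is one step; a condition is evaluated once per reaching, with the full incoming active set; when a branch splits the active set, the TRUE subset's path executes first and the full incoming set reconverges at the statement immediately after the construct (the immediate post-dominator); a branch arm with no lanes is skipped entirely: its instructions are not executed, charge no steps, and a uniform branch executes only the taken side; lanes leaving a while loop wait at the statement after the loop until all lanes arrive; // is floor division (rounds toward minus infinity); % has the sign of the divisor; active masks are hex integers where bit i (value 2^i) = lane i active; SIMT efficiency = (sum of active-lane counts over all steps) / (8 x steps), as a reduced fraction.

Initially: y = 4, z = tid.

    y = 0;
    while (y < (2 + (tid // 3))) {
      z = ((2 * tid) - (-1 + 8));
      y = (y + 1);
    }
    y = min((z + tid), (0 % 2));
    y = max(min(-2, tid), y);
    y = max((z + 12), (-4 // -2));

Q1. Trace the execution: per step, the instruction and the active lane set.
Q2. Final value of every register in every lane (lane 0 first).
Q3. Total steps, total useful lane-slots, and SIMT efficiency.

step 0: y <- 0                       0xff
step 1: eval (y < (2 + (tid // 3)))  0xff
step 2: z <- ((2 * tid) - (-1 + 8))  0xff
step 3: y <- (y + 1)                 0xff
step 4: eval (y < (2 + (tid // 3)))  0xff
step 5: z <- ((2 * tid) - (-1 + 8))  0xff
step 6: y <- (y + 1)                 0xff
step 7: eval (y < (2 + (tid // 3)))  0xff
step 8: z <- ((2 * tid) - (-1 + 8))  0xf8
step 9: y <- (y + 1)                 0xf8
step 10: eval (y < (2 + (tid // 3)))  0xf8
step 11: z <- ((2 * tid) - (-1 + 8))  0xc0
step 12: y <- (y + 1)                 0xc0
step 13: eval (y < (2 + (tid // 3)))  0xc0
step 14: y <- min((z + tid), (0 % 2)) 0xff
step 15: y <- max(min(-2, tid), y)    0xff
step 16: y <- max((z + 12), (-4 // -2)) 0xff

Answer: 17 steps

y: 5,7,9,11,13,15,17,19
z: -7,-5,-3,-1,1,3,5,7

steps = 17; useful = 109; efficiency = 109/136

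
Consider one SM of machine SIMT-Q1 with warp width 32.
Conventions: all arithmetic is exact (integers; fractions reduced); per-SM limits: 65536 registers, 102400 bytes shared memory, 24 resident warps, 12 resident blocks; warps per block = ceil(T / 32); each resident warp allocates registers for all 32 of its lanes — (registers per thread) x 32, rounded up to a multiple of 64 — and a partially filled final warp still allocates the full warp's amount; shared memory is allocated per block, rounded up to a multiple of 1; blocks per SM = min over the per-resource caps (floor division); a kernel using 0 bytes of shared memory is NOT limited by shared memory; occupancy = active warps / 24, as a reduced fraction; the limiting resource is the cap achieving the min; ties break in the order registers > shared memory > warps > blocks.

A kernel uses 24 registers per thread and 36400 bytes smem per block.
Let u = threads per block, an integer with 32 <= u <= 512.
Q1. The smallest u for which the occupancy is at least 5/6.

Answer: u = 289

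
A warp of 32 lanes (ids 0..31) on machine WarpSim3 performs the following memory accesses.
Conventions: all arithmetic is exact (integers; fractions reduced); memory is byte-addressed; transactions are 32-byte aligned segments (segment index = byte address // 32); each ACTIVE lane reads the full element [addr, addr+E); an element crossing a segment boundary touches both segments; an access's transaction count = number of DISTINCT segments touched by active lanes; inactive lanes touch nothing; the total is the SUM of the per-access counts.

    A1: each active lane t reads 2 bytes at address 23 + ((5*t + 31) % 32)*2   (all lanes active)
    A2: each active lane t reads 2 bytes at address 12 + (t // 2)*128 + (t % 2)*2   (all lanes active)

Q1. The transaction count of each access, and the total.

A1: 3 transactions
A2: 16 transactions

Answer: 3,16; total 19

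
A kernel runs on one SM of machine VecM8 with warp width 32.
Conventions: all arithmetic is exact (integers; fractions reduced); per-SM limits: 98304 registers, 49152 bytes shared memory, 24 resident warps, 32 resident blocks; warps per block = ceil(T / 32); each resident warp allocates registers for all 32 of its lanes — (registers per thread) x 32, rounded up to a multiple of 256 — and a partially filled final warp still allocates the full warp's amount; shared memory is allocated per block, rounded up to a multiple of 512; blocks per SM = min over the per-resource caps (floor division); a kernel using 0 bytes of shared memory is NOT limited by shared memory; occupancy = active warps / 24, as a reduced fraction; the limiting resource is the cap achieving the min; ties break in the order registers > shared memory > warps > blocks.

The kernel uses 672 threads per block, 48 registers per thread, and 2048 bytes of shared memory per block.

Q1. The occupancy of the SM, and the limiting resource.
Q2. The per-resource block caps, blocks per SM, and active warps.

Answer: occupancy 7/8, limited by warps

registers: 3 blocks
shared memory: 24 blocks
warps: 1 block
blocks: 32 blocks

Answer: 1 block, 21 active warps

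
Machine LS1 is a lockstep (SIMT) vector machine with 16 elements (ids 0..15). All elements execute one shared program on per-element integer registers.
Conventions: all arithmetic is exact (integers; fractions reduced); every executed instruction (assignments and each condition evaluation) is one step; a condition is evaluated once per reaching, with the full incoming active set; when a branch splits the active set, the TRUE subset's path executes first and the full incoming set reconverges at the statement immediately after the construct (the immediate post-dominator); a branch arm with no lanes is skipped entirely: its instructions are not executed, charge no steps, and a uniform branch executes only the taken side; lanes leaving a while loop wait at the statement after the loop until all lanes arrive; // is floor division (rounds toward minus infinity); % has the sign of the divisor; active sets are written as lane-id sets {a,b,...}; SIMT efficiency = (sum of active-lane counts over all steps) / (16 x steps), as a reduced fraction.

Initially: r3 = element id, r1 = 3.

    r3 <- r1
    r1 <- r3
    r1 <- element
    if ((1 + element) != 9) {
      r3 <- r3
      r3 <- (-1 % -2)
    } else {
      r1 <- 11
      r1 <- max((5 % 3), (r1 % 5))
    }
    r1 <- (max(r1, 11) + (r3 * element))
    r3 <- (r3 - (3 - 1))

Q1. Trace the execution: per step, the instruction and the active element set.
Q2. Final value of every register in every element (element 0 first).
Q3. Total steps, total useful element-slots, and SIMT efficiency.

step 0: r3 <- r1                     {0,1,2,3,4,5,6,7,8,9,10,11,12,13,14,15}
step 1: r1 <- r3                     {0,1,2,3,4,5,6,7,8,9,10,11,12,13,14,15}
step 2: r1 <- element                {0,1,2,3,4,5,6,7,8,9,10,11,12,13,14,15}
step 3: eval ((1 + element) != 9)    {0,1,2,3,4,5,6,7,8,9,10,11,12,13,14,15}
step 4: r3 <- r3                     {0,1,2,3,4,5,6,7,9,10,11,12,13,14,15}
step 5: r3 <- (-1 % -2)              {0,1,2,3,4,5,6,7,9,10,11,12,13,14,15}
step 6: r1 <- 11                     {8}
step 7: r1 <- max((5 % 3), (r1 % 5)) {8}
step 8: r1 <- (max(r1, 11) + (r3 * element)) {0,1,2,3,4,5,6,7,8,9,10,11,12,13,14,15}
step 9: r3 <- (r3 - (3 - 1))         {0,1,2,3,4,5,6,7,8,9,10,11,12,13,14,15}

Answer: 10 steps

r3: -3,-3,-3,-3,-3,-3,-3,-3,1,-3,-3,-3,-3,-3,-3,-3
r1: 11,10,9,8,7,6,5,4,35,2,1,0,0,0,0,0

steps = 10; useful = 128; efficiency = 128/160 = 4/5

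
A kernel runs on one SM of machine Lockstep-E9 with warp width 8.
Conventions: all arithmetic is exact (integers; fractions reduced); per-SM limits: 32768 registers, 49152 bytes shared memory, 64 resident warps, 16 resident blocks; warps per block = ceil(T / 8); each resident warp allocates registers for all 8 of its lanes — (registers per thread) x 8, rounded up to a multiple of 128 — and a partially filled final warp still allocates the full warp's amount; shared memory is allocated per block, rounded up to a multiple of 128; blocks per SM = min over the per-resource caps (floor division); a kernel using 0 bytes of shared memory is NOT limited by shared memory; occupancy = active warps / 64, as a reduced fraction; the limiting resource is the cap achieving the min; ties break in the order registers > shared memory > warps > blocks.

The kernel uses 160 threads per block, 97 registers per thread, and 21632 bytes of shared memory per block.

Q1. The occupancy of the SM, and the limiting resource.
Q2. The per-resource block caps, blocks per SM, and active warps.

Answer: occupancy 5/16, limited by registers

registers: 1 block
shared memory: 2 blocks
warps: 3 blocks
blocks: 16 blocks

Answer: 1 block, 20 active warps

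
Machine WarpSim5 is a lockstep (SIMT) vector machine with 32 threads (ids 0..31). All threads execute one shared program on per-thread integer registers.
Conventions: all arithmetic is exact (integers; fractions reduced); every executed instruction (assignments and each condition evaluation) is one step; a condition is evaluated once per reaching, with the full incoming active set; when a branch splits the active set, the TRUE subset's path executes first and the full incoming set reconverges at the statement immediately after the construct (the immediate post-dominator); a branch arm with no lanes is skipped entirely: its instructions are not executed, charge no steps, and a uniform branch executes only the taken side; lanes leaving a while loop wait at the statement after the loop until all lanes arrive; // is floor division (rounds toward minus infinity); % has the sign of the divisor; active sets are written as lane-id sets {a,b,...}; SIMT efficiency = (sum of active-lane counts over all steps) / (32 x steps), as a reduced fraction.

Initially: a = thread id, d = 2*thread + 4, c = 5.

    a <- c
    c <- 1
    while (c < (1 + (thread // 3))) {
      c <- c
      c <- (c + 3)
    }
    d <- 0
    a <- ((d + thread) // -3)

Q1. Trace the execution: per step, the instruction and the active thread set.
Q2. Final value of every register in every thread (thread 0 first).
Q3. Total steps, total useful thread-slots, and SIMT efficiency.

step 0: a <- c                       {0,1,2,3,4,5,6,7,8,9,10,11,12,13,14,15,16,17,18,19,20,21,22,23,24,25,26,27,28,29,30,31}
step 1: c <- 1                       {0,1,2,3,4,5,6,7,8,9,10,11,12,13,14,15,16,17,18,19,20,21,22,23,24,25,26,27,28,29,30,31}
step 2: eval (c < (1 + (thread // 3))) {0,1,2,3,4,5,6,7,8,9,10,11,12,13,14,15,16,17,18,19,20,21,22,23,24,25,26,27,28,29,30,31}
step 3: c <- c                       {3,4,5,6,7,8,9,10,11,12,13,14,15,16,17,18,19,20,21,22,23,24,25,26,27,28,29,30,31}
step 4: c <- (c + 3)                 {3,4,5,6,7,8,9,10,11,12,13,14,15,16,17,18,19,20,21,22,23,24,25,26,27,28,29,30,31}
step 5: eval (c < (1 + (thread // 3))) {3,4,5,6,7,8,9,10,11,12,13,14,15,16,17,18,19,20,21,22,23,24,25,26,27,28,29,30,31}
step 6: c <- c                       {12,13,14,15,16,17,18,19,20,21,22,23,24,25,26,27,28,29,30,31}
step 7: c <- (c + 3)                 {12,13,14,15,16,17,18,19,20,21,22,23,24,25,26,27,28,29,30,31}
step 8: eval (c < (1 + (thread // 3))) {12,13,14,15,16,17,18,19,20,21,22,23,24,25,26,27,28,29,30,31}
step 9: c <- c                       {21,22,23,24,25,26,27,28,29,30,31}
step 10: c <- (c + 3)                 {21,22,23,24,25,26,27,28,29,30,31}
step 11: eval (c < (1 + (thread // 3))) {21,22,23,24,25,26,27,28,29,30,31}
step 12: c <- c                       {30,31}
step 13: c <- (c + 3)                 {30,31}
step 14: eval (c < (1 + (thread // 3))) {30,31}
step 15: d <- 0                       {0,1,2,3,4,5,6,7,8,9,10,11,12,13,14,15,16,17,18,19,20,21,22,23,24,25,26,27,28,29,30,31}
step 16: a <- ((d + thread) // -3)    {0,1,2,3,4,5,6,7,8,9,10,11,12,13,14,15,16,17,18,19,20,21,22,23,24,25,26,27,28,29,30,31}

Answer: 17 steps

a: 0,-1,-1,-1,-2,-2,-2,-3,-3,-3,-4,-4,-4,-5,-5,-5,-6,-6,-6,-7,-7,-7,-8,-8,-8,-9,-9,-9,-10,-10,-10,-11
d: 0,0,0,0,0,0,0,0,0,0,0,0,0,0,0,0,0,0,0,0,0,0,0,0,0,0,0,0,0,0,0,0
c: 1,1,1,4,4,4,4,4,4,4,4,4,7,7,7,7,7,7,7,7,7,10,10,10,10,10,10,10,10,10,13,13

steps = 17; useful = 346; efficiency = 346/544 = 173/272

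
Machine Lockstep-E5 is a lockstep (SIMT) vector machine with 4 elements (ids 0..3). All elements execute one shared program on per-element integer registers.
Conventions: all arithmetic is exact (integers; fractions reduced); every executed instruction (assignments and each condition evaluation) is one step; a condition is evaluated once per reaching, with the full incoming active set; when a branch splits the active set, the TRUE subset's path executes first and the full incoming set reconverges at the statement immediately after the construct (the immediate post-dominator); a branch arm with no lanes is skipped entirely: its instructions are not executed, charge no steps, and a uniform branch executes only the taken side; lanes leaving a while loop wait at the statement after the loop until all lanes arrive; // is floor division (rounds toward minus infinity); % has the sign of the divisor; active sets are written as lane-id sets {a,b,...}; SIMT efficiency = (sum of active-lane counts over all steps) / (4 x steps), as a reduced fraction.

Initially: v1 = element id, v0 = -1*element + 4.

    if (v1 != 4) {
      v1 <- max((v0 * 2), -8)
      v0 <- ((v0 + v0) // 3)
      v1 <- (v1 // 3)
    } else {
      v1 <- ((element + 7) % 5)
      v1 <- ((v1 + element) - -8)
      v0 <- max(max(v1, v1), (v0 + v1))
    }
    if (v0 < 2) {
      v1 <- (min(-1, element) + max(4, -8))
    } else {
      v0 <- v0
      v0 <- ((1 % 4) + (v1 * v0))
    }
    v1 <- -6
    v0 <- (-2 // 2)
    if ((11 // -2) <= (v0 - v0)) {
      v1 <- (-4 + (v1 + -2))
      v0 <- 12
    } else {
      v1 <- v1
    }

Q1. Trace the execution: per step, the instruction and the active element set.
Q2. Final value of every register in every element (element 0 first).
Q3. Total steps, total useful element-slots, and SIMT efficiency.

step 0: eval (v1 != 4)               {0,1,2,3}
step 1: v1 <- max((v0 * 2), -8)      {0,1,2,3}
step 2: v0 <- ((v0 + v0) // 3)       {0,1,2,3}
step 3: v1 <- (v1 // 3)              {0,1,2,3}
step 4: eval (v0 < 2)                {0,1,2,3}
step 5: v1 <- (min(-1, element) + max(4, -8)) {2,3}
step 6: v0 <- v0                     {0,1}
step 7: v0 <- ((1 % 4) + (v1 * v0))  {0,1}
step 8: v1 <- -6                     {0,1,2,3}
step 9: v0 <- (-2 // 2)              {0,1,2,3}
step 10: eval ((11 // -2) <= (v0 - v0)) {0,1,2,3}
step 11: v1 <- (-4 + (v1 + -2))       {0,1,2,3}
step 12: v0 <- 12                     {0,1,2,3}

Answer: 13 steps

v1: -12,-12,-12,-12
v0: 12,12,12,12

steps = 13; useful = 46; efficiency = 46/52 = 23/26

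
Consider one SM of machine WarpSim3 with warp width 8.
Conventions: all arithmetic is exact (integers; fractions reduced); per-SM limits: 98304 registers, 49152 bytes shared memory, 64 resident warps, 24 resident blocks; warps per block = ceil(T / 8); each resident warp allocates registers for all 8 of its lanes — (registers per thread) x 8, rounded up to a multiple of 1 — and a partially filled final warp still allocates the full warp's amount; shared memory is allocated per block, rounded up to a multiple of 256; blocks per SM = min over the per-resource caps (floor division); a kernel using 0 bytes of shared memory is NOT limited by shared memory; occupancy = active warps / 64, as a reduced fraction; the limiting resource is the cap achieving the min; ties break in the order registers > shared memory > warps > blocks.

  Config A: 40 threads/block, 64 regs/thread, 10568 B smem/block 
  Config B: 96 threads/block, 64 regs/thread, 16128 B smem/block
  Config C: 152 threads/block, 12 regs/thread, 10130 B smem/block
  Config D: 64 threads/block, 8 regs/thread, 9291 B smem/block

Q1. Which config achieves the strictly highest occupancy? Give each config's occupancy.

occupancies: A 5/16, B 9/16, C 57/64, D 5/8

Answer: C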